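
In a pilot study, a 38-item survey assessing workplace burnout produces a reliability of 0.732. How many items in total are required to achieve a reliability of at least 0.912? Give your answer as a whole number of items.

n = 0.912 × (1 − 0.732) / [ 0.732 × (1 − 0.912) ]
  = 0.244416 / 0.064416 = 3.7943
Items needed = n × 38 = 3.7943 × 38 ≈ 144.18 → round up to 145

145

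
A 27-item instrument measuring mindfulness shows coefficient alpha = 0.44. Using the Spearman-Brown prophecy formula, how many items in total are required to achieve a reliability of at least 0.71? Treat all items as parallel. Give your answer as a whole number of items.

85

Spearman-Brown solved for the length factor n:
n = r_target (1 − r_old) / [ r_old (1 − r_target) ]
n = [0.71 × 0.56] / [0.44 × 0.29]
  = 0.3976 / 0.1276 = 3.1160
3.1160 × 27 = 84.13 → 85 items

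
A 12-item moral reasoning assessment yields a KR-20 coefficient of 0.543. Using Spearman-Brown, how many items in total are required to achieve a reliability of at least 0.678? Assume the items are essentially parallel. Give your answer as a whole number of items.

22

n = 0.678(1 − 0.543) / [0.543(1 − 0.678)]
n = 0.309846 / 0.174846 ≈ 1.7721
1.7721 × 12 = 21.27 → 22 items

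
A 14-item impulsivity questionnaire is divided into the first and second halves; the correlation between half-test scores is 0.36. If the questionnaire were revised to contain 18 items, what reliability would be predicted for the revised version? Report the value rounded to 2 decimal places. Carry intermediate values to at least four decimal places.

Full-test reliability from the split-half r: r_full = 2(0.36)/(1 + 0.36) = 0.5294
Length factor from 14 to 18 items: n = 18/14 = 1.2857
r_new = n·r_full / (1 + (n − 1)·r_full) = 0.6806 / 1.1512 ≈ 0.5912

0.59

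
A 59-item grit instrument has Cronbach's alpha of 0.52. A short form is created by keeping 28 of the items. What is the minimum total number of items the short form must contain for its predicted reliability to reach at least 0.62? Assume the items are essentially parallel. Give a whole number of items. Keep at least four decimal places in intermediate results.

89

Short-form reliability: n = 28/59 = 0.4746; r_28 = n·r/(1+(n−1)r) ≈ 0.3396
Then solve for n' with r_old = 0.3396, r_target = 0.62: n' = 0.62(1 − 0.3396)/[0.3396(1 − 0.62)] = 3.1728
Items = 3.1728 × 28 ≈ 88.84 → 89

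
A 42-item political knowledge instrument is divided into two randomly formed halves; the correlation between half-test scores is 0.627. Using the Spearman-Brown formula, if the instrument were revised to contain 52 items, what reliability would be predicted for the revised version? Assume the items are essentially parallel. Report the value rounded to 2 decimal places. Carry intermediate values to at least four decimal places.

First correct the split-half correlation to full-test reliability: r_full = 2 × 0.627 / (1 + 0.627) ≈ 0.7707
Then adjust to 52 items: n = 52/42 = 1.2381
r_new = n·r_full / (1 + (n − 1)·r_full) = 0.9542 / 1.1835 ≈ 0.8063

0.81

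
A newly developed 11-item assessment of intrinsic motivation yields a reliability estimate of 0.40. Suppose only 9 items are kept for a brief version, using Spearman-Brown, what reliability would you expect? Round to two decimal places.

n = 9/11 = 0.8182
r_new = 0.8182·0.40 / [1 + (0.8182 − 1)·0.40]
r_new = 0.3273 / 0.9273 ≈ 0.3530

0.35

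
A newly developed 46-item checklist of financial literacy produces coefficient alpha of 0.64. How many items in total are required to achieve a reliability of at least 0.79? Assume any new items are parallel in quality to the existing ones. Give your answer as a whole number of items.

98

Spearman-Brown solved for the length factor n:
n = r*(1 − r) / [ r (1 − r*) ]
n = 0.79(1 − 0.64) / [0.64(1 − 0.79)]
  = 0.2844 / 0.1344 = 2.1161
So the test needs 2.1161 × 46 ≈ 97.34 items; rounding up, 98.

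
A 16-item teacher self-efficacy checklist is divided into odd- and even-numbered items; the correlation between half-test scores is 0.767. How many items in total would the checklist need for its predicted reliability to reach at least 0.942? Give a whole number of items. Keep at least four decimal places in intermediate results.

Corrected full-test reliability: r_full = 2 × 0.767 / (1 + 0.767) ≈ 0.8681
n = r_tgt(1 − r_full) / [r_full(1 − r_tgt)] = 0.942 × 0.1319 / (0.8681 × 0.058) ≈ 2.4677
Items = 2.4677 × 16 ≈ 39.48 → 40

40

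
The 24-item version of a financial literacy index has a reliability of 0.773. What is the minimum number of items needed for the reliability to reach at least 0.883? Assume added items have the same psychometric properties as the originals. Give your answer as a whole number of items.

54

n = [0.883 × 0.227] / [0.773 × 0.117]
  = 0.200441 / 0.090441 = 2.2163
2.2163 × 24 = 53.19 → 54 items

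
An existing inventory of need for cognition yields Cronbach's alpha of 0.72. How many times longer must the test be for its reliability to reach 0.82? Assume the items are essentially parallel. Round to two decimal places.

Invert Spearman-Brown to solve for n:
n = r_target (1 − r_old) / [ r_old (1 − r_target) ]
n = [0.82 × 0.28] / [0.72 × 0.18]
n = 0.2296 / 0.1296 ≈ 1.7716

1.77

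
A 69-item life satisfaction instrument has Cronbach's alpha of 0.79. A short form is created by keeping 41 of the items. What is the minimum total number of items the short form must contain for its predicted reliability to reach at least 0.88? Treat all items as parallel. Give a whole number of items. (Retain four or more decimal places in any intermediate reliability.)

First, r for the 41-item form: n = 41/69 = 0.5942, so r_41 = 0.5942·0.79/(1 + (0.5942 − 1)·0.79) = 0.6909
Length factor from the short form to reach 0.88: n' = 0.88(1 − 0.6909) / [0.6909(1 − 0.88)] ≈ 3.2808
Total items = 3.2808 × 41 = 134.51, rounded up to 135.

135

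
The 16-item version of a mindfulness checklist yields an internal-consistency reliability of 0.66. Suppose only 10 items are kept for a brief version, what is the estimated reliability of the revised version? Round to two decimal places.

0.55

n = 10/16 = 0.625
Apply the Spearman-Brown prophecy formula, r' = nr / [1 + (n − 1)r]:
r_new = (0.625 × 0.66) / (1 + (0.625 − 1) × 0.66)
r_new = 0.4125 / 0.7525 ≈ 0.5482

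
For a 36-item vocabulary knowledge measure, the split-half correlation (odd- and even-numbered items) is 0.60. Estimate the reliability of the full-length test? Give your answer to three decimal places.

r_full = 2r_hh / (1 + r_hh) = 2 × 0.60 / (1 + 0.60)
       = 1.2000 / 1.6000 = 0.7500

0.750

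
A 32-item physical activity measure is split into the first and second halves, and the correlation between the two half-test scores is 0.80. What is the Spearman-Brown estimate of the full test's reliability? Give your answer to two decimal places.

The full test is twice the length of either half (n = 2).
r_full = 2r_hh / (1 + r_hh) = 2 × 0.80 / (1 + 0.80)
       = 1.6000 / 1.8000 = 0.8889

0.89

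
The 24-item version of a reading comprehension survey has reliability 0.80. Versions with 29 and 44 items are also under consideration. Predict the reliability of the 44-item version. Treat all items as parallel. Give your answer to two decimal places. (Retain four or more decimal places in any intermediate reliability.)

0.88

The 29-item form is not needed; work directly from the 24-item form with n = 44/24 = 1.8333.
r_{44} = n·r / (1 + (n − 1)·r) = 1.4666 / 1.6666 ≈ 0.8800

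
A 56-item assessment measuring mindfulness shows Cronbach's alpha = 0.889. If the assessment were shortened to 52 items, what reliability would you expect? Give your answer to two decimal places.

0.88

n = 52/56 = 0.9286
r_new = 0.9286·0.889 / [1 + (0.9286 − 1)·0.889]
     = 0.8255 / 0.9365 = 0.8815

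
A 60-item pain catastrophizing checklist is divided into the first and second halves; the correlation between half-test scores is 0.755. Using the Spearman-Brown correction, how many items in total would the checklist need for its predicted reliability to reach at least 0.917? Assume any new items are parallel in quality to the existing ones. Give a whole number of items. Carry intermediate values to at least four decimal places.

108

Corrected full-test reliability: r_full = 2 × 0.755 / (1 + 0.755) ≈ 0.8604
Solve Spearman-Brown for n: n = 0.917(1 − 0.8604) / [0.8604(1 − 0.917)] = 1.7926
Required items = 1.7926 × 60 = 107.56, so 108 items.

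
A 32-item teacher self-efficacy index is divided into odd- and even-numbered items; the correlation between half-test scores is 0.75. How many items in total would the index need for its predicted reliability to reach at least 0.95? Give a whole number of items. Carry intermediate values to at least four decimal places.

102

r_full = 2(0.75)/(1 + 0.75) = 0.8571
Solve Spearman-Brown for n: n = 0.95(1 − 0.8571) / [0.8571(1 − 0.95)] = 3.1678
Required items = 3.1678 × 32 = 101.37, so 102 items.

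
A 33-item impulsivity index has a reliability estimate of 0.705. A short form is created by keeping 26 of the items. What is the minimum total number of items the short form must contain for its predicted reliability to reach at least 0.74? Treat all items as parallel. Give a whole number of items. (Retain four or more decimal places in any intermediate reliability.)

40

First, r for the 26-item form: n = 26/33 = 0.7879, so r_26 = 0.7879·0.705/(1 + (0.7879 − 1)·0.705) = 0.6531
Then solve for n' with r_old = 0.6531, r_target = 0.74: n' = 0.74(1 − 0.6531)/[0.6531(1 − 0.74)] = 1.5118
Items = 1.5118 × 26 ≈ 39.31 → 40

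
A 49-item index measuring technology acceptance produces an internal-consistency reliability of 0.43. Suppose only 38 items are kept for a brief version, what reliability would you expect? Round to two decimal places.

0.37

Length ratio n = 38/49 = 0.7755
r_new = 0.7755·0.43 / [1 + (0.7755 − 1)·0.43]
r_new = 0.3335 / 0.9035 ≈ 0.3691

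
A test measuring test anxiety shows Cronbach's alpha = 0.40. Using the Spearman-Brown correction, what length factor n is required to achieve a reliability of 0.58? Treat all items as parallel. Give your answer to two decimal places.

n = 0.58(1 − 0.40) / [0.40(1 − 0.58)]
  = 0.3480 / 0.1680 = 2.0714

2.07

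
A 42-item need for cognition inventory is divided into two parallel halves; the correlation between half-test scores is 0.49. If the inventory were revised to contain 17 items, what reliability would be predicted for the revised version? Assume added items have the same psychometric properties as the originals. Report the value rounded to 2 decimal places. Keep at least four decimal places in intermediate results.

Spearman-Brown correction (n = 2): r_full = 2·0.49/(1 + 0.49) = 0.6577
Then adjust to 17 items: n = 17/42 = 0.4048
r_new = n·r_full / (1 + (n − 1)·r_full) = 0.2662 / 0.6085 ≈ 0.4375

0.44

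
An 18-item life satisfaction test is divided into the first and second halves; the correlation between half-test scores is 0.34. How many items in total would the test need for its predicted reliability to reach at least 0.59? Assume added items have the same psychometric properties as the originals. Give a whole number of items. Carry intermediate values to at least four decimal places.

26

Corrected full-test reliability: r_full = 2 × 0.34 / (1 + 0.34) ≈ 0.5075
n = r_tgt(1 − r_full) / [r_full(1 − r_tgt)] = 0.59 × 0.4925 / (0.5075 × 0.41) ≈ 1.3965
Items = 1.3965 × 18 ≈ 25.14 → 26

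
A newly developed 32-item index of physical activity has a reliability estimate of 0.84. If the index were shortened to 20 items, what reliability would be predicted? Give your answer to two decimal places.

0.77

Length ratio n = 20/32 = 0.625
r_new = (0.625 × 0.84) / (1 + (0.625 − 1) × 0.84)
     = 0.5250 / 0.6850 = 0.7664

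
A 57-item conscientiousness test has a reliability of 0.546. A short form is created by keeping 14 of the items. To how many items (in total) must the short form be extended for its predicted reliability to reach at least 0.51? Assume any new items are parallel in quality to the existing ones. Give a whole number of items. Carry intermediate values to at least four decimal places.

50

Short-form reliability: n = 14/57 = 0.2456; r_14 = n·r/(1+(n−1)r) ≈ 0.2280
Length factor from the short form to reach 0.51: n' = 0.51(1 − 0.2280) / [0.2280(1 − 0.51)] ≈ 3.5242
Items = 3.5242 × 14 ≈ 49.34 → 50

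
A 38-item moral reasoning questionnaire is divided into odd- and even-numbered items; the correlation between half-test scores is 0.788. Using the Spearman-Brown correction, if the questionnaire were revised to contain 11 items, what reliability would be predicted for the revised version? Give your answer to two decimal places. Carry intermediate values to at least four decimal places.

Spearman-Brown correction (n = 2): r_full = 2·0.788/(1 + 0.788) = 0.8814
Length factor from 38 to 11 items: n = 11/38 = 0.2895
r_new = n·r_full / (1 + (n − 1)·r_full) = 0.2552 / 0.3738 ≈ 0.6827

0.68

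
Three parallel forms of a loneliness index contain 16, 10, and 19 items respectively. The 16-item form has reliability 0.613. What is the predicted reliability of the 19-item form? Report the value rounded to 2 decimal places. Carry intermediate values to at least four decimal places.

Only the ratio of lengths matters: n = 19/16 = 1.1875
r_{19} = n·r / (1 + (n − 1)·r) = 0.7279 / 1.1149 ≈ 0.6529

0.65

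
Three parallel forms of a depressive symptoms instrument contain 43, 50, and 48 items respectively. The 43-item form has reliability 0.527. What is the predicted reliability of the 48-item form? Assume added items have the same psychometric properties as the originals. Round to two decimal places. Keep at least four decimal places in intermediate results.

0.55

Only the ratio of lengths matters: n = 48/43 = 1.1163
r_{48} = n·r / (1 + (n − 1)·r) = 0.5883 / 1.0613 ≈ 0.5543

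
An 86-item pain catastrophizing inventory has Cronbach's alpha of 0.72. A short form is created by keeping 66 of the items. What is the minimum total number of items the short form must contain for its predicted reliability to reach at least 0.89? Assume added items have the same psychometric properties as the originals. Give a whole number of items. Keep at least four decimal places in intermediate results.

Short-form reliability: n = 66/86 = 0.7674; r_66 = n·r/(1+(n−1)r) ≈ 0.6637
Length factor from the short form to reach 0.89: n' = 0.89(1 − 0.6637) / [0.6637(1 − 0.89)] ≈ 4.0997
Total items = 4.0997 × 66 = 270.58, rounded up to 271.

271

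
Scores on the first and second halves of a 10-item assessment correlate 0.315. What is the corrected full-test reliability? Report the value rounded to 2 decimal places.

0.48

Each half is half the length of the full test, so the full test is n = 2 times a half.
r_full = 2(0.315) / (1 + 0.315)
r_full = 0.6300 / 1.3150 ≈ 0.4791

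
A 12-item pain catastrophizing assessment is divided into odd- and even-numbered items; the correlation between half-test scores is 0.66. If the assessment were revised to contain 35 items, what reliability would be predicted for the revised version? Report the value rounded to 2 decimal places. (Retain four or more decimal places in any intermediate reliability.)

0.92

Spearman-Brown correction (n = 2): r_full = 2·0.66/(1 + 0.66) = 0.7952
Then adjust to 35 items: n = 35/12 = 2.9167
r_new = n·r_full / (1 + (n − 1)·r_full) = 2.3194 / 2.5242 ≈ 0.9189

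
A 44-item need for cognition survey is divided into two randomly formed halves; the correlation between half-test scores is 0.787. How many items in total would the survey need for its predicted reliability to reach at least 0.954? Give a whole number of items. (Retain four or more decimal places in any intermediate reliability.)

Corrected full-test reliability: r_full = 2 × 0.787 / (1 + 0.787) ≈ 0.8808
n = r_tgt(1 − r_full) / [r_full(1 − r_tgt)] = 0.954 × 0.1192 / (0.8808 × 0.046) ≈ 2.8067
Required items = 2.8067 × 44 = 123.49, so 124 items.

124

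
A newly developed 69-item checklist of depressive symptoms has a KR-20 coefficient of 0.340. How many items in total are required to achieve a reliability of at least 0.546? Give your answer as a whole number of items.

162

Spearman-Brown solved for the length factor n:
n = r_target (1 − r_old) / [ r_old (1 − r_target) ]
n = 0.546(1 − 0.340) / [0.340(1 − 0.546)]
  = 0.360360 / 0.154360 = 2.3345
Items needed = n × 69 = 2.3345 × 69 ≈ 161.08 → round up to 162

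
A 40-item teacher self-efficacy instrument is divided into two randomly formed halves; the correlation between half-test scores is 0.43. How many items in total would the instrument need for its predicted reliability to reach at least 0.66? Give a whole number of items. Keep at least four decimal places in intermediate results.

Corrected full-test reliability: r_full = 2 × 0.43 / (1 + 0.43) ≈ 0.6014
n = r_tgt(1 − r_full) / [r_full(1 − r_tgt)] = 0.66 × 0.3986 / (0.6014 × 0.34) ≈ 1.2866
Items = 1.2866 × 40 ≈ 51.46 → 52

52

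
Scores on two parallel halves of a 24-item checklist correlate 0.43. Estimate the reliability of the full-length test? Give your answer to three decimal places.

The full test is twice the length of either half (n = 2).
r_full = 2r_hh / (1 + r_hh) = 2 × 0.43 / (1 + 0.43)
       = 0.8600 / 1.4300 = 0.6014

0.601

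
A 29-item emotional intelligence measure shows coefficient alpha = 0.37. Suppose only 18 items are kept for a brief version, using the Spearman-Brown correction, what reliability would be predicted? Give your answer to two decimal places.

0.27

n = 18/29 = 0.6207
By Spearman-Brown, r_new = n r / (1 + (n − 1) r).
r_new = (0.6207 × 0.37) / (1 + (0.6207 − 1) × 0.37)
     = 0.2297 / 0.8597 = 0.2672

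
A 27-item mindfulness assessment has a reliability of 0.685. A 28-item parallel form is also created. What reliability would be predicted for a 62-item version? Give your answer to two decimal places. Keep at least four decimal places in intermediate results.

0.83

The 28-item form is not needed; work directly from the 27-item form with n = 62/27 = 2.2963.
r_{62} = n·r / (1 + (n − 1)·r) = 1.5730 / 1.8880 ≈ 0.8332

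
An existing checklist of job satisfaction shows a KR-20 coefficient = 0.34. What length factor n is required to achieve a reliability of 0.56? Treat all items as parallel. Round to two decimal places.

n = 0.56(1 − 0.34) / [0.34(1 − 0.56)]
  = 0.3696 / 0.1496 = 2.4706

2.47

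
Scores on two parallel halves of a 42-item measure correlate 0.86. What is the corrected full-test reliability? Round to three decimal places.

r_full = 2(0.86) / (1 + 0.86)
r_full = 1.7200 / 1.8600 ≈ 0.9247

0.925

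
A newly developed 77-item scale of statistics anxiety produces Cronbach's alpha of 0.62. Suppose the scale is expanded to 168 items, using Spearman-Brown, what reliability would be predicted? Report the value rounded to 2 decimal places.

n = 168/77 = 2.1818
r_new = (2.1818 × 0.62) / (1 + (2.1818 − 1) × 0.62)
r_new = 1.3527 / 1.7327 ≈ 0.7807

0.78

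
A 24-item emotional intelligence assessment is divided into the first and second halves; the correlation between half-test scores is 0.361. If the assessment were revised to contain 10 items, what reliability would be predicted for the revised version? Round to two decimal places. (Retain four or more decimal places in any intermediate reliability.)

0.32

Spearman-Brown correction (n = 2): r_full = 2·0.361/(1 + 0.361) = 0.5305
Then adjust to 10 items: n = 10/24 = 0.4167
r_new = n·r_full / (1 + (n − 1)·r_full) = 0.2211 / 0.6906 ≈ 0.3202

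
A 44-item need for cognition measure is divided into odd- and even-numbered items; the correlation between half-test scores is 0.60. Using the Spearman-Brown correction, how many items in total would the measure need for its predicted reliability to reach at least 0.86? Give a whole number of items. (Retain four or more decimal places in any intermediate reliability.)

Corrected full-test reliability: r_full = 2 × 0.60 / (1 + 0.60) ≈ 0.7500
Solve Spearman-Brown for n: n = 0.86(1 − 0.7500) / [0.7500(1 − 0.86)] = 2.0476
Items = 2.0476 × 44 ≈ 90.09 → 91

91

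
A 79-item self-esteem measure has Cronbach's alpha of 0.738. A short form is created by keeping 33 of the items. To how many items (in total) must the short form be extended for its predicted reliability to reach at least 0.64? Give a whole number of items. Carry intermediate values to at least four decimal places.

50

Short-form reliability: n = 33/79 = 0.4177; r_33 = n·r/(1+(n−1)r) ≈ 0.5406
Then solve for n' with r_old = 0.5406, r_target = 0.64: n' = 0.64(1 − 0.5406)/[0.5406(1 − 0.64)] = 1.5107
Total items = 1.5107 × 33 = 49.85, rounded up to 50.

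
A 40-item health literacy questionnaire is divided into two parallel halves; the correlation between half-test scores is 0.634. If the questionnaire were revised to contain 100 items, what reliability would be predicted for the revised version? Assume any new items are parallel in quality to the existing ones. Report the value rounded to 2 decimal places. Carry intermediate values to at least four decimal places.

First correct the split-half correlation to full-test reliability: r_full = 2 × 0.634 / (1 + 0.634) ≈ 0.7760
Length factor from 40 to 100 items: n = 100/40 = 2.5000
r_new = n·r_full / (1 + (n − 1)·r_full) = 1.9400 / 2.1640 ≈ 0.8965

0.90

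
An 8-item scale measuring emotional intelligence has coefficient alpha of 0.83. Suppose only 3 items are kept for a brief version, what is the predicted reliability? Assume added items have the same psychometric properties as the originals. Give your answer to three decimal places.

0.647

The new length is 3/8 = 0.375 times the old.
By Spearman-Brown, r_new = n r / (1 + (n − 1) r).
r_new = (0.375 × 0.83) / (1 + (0.375 − 1) × 0.83)
     = 0.3112 / 0.4813 = 0.6466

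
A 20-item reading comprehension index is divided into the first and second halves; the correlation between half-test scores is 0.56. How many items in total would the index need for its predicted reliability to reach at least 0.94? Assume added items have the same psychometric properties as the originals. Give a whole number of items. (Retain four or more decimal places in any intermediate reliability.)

124

r_full = 2(0.56)/(1 + 0.56) = 0.7179
n = r_tgt(1 − r_full) / [r_full(1 − r_tgt)] = 0.94 × 0.2821 / (0.7179 × 0.06) ≈ 6.1562
Items = 6.1562 × 20 ≈ 123.12 → 124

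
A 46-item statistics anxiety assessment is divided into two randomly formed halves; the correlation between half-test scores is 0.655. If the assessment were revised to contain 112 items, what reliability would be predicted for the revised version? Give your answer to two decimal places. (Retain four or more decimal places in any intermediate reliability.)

Full-test reliability from the split-half r: r_full = 2(0.655)/(1 + 0.655) = 0.7915
Then adjust to 112 items: n = 112/46 = 2.4348
r_new = n·r_full / (1 + (n − 1)·r_full) = 1.9271 / 2.1356 ≈ 0.9024

0.90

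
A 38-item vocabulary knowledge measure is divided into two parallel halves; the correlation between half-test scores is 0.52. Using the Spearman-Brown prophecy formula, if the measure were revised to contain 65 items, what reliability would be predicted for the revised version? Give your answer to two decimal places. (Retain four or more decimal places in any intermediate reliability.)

0.79

First correct the split-half correlation to full-test reliability: r_full = 2 × 0.52 / (1 + 0.52) ≈ 0.6842
Then adjust to 65 items: n = 65/38 = 1.7105
r_new = n·r_full / (1 + (n − 1)·r_full) = 1.1703 / 1.4861 ≈ 0.7875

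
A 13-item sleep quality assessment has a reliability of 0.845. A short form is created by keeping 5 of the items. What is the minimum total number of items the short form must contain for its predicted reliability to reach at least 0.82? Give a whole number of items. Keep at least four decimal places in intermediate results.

First, r for the 5-item form: n = 5/13 = 0.3846, so r_5 = 0.3846·0.845/(1 + (0.3846 − 1)·0.845) = 0.6771
Then solve for n' with r_old = 0.6771, r_target = 0.82: n' = 0.82(1 − 0.6771)/[0.6771(1 − 0.82)] = 2.1725
Total items = 2.1725 × 5 = 10.86, rounded up to 11.

11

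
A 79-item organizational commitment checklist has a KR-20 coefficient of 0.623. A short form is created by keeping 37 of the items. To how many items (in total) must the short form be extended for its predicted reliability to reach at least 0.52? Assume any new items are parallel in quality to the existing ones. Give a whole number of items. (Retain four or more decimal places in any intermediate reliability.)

First, r for the 37-item form: n = 37/79 = 0.4684, so r_37 = 0.4684·0.623/(1 + (0.4684 − 1)·0.623) = 0.4363
Length factor from the short form to reach 0.52: n' = 0.52(1 − 0.4363) / [0.4363(1 − 0.52)] ≈ 1.3997
Total items = 1.3997 × 37 = 51.79, rounded up to 52.

52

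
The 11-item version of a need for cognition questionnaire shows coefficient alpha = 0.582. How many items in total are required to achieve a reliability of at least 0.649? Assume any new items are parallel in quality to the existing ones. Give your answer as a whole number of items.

15

Spearman-Brown solved for the length factor n:
n = r_target (1 − r_old) / [ r_old (1 − r_target) ]
n = 0.649(1 − 0.582) / [0.582(1 − 0.649)]
n = 0.271282 / 0.204282 ≈ 1.3280
Items needed = n × 11 = 1.3280 × 11 ≈ 14.61 → round up to 15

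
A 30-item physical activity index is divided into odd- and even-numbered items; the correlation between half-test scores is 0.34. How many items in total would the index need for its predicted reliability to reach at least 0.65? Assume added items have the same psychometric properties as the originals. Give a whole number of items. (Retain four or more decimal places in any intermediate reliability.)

55

Corrected full-test reliability: r_full = 2 × 0.34 / (1 + 0.34) ≈ 0.5075
Solve Spearman-Brown for n: n = 0.65(1 − 0.5075) / [0.5075(1 − 0.65)] = 1.8023
Required items = 1.8023 × 30 = 54.07, so 55 items.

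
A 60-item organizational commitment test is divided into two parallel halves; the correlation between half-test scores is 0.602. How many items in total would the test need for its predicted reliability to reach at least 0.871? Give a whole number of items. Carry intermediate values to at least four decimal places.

134

Corrected full-test reliability: r_full = 2 × 0.602 / (1 + 0.602) ≈ 0.7516
n = r_tgt(1 − r_full) / [r_full(1 − r_tgt)] = 0.871 × 0.2484 / (0.7516 × 0.129) ≈ 2.2315
Items = 2.2315 × 60 ≈ 133.89 → 134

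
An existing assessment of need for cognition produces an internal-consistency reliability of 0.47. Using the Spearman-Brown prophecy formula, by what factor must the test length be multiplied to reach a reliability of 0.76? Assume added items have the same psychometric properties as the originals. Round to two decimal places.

Invert Spearman-Brown to solve for n:
n = r_target (1 − r_old) / [ r_old (1 − r_target) ]
n = 0.76 × (1 − 0.47) / [ 0.47 × (1 − 0.76) ]
  = 0.4028 / 0.1128 = 3.5709

3.57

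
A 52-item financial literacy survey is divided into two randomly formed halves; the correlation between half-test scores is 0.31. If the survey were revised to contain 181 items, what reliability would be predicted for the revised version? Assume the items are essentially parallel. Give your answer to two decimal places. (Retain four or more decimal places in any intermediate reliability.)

0.76

First correct the split-half correlation to full-test reliability: r_full = 2 × 0.31 / (1 + 0.31) ≈ 0.4733
Then adjust to 181 items: n = 181/52 = 3.4808
r_new = n·r_full / (1 + (n − 1)·r_full) = 1.6475 / 2.1742 ≈ 0.7577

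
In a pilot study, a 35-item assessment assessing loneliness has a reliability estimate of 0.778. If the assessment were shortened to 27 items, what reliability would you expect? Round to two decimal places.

Length ratio n = 27/35 = 0.7714
Apply the Spearman-Brown prophecy formula, r' = nr / [1 + (n − 1)r]:
r_new = (0.7714 × 0.778) / (1 + (0.7714 − 1) × 0.778)
r_new = 0.6001 / 0.8221 ≈ 0.7300

0.73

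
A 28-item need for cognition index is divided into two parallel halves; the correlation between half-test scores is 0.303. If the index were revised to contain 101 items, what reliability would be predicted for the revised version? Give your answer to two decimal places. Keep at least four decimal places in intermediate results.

0.76

First correct the split-half correlation to full-test reliability: r_full = 2 × 0.303 / (1 + 0.303) ≈ 0.4651
Then adjust to 101 items: n = 101/28 = 3.6071
r_new = n·r_full / (1 + (n − 1)·r_full) = 1.6777 / 2.2126 ≈ 0.7582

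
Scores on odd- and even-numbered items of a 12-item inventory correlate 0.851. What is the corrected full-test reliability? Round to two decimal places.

0.92

The full test is twice the length of either half (n = 2).
r_full = 2r_hh / (1 + r_hh) = 2 × 0.851 / (1 + 0.851)
r_full = 1.7020 / 1.8510 ≈ 0.9195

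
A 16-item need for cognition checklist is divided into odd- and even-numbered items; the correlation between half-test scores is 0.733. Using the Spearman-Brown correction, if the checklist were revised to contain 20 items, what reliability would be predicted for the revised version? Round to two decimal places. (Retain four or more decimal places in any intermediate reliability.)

Full-test reliability from the split-half r: r_full = 2(0.733)/(1 + 0.733) = 0.8459
Then adjust to 20 items: n = 20/16 = 1.2500
r_new = n·r_full / (1 + (n − 1)·r_full) = 1.0574 / 1.2115 ≈ 0.8728

0.87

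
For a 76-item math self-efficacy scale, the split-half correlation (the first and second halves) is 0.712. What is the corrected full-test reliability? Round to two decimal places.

0.83

r_full = 2r_hh / (1 + r_hh) = 2 × 0.712 / (1 + 0.712)
r_full = 1.4240 / 1.7120 ≈ 0.8318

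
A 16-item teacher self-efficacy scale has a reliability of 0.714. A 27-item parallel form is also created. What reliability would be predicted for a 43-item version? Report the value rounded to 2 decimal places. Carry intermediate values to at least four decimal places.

Only the ratio of lengths matters: n = 43/16 = 2.6875
r_{43} = n·r / (1 + (n − 1)·r) = 1.9189 / 2.2049 ≈ 0.8703

0.87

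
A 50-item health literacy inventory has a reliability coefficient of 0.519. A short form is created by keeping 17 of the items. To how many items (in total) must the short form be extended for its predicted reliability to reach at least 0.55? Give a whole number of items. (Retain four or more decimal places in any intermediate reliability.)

57

Short-form reliability: n = 17/50 = 0.3400; r_17 = n·r/(1+(n−1)r) ≈ 0.2684
Length factor from the short form to reach 0.55: n' = 0.55(1 − 0.2684) / [0.2684(1 − 0.55)] ≈ 3.3315
Items = 3.3315 × 17 ≈ 56.64 → 57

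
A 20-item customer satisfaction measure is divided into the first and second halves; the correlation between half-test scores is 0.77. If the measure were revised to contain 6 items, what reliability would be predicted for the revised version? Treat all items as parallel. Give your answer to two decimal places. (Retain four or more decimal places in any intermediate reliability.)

0.67

First correct the split-half correlation to full-test reliability: r_full = 2 × 0.77 / (1 + 0.77) ≈ 0.8701
Then adjust to 6 items: n = 6/20 = 0.3000
r_new = n·r_full / (1 + (n − 1)·r_full) = 0.2610 / 0.3909 ≈ 0.6677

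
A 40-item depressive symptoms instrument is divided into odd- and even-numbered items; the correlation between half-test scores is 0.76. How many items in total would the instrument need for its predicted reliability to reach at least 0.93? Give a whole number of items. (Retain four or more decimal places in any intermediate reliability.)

84

Corrected full-test reliability: r_full = 2 × 0.76 / (1 + 0.76) ≈ 0.8636
n = r_tgt(1 − r_full) / [r_full(1 − r_tgt)] = 0.93 × 0.1364 / (0.8636 × 0.07) ≈ 2.0984
Required items = 2.0984 × 40 = 83.94, so 84 items.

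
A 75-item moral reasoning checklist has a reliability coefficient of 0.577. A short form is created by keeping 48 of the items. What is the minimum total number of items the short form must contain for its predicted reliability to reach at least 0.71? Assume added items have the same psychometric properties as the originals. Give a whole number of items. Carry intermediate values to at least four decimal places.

First, r for the 48-item form: n = 48/75 = 0.6400, so r_48 = 0.6400·0.577/(1 + (0.6400 − 1)·0.577) = 0.4661
Then solve for n' with r_old = 0.4661, r_target = 0.71: n' = 0.71(1 − 0.4661)/[0.4661(1 − 0.71)] = 2.8044
Total items = 2.8044 × 48 = 134.61, rounded up to 135.

135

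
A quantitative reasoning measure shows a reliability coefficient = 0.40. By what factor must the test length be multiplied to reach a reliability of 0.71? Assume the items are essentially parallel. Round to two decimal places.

3.67

n = 0.71 × (1 − 0.40) / [ 0.40 × (1 − 0.71) ]
  = 0.4260 / 0.1160 = 3.6724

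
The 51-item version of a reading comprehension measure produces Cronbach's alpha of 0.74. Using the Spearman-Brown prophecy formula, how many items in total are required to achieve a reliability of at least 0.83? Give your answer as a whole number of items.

88

Invert Spearman-Brown to solve for n:
n = r*(1 − r) / [ r (1 − r*) ]
n = 0.83(1 − 0.74) / [0.74(1 − 0.83)]
  = 0.2158 / 0.1258 = 1.7154
So the test needs 1.7154 × 51 ≈ 87.49 items; rounding up, 88.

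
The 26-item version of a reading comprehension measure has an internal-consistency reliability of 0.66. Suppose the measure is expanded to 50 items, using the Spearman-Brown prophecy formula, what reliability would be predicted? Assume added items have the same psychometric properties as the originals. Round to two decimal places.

n = 50/26 = 1.9231
r_new = 1.9231·0.66 / [1 + (1.9231 − 1)·0.66]
r_new = 1.2692 / 1.6092 ≈ 0.7887

0.79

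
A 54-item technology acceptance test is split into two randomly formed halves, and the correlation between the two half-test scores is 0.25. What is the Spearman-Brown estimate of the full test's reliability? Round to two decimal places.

r_full = 2(0.25) / (1 + 0.25)
       = 0.5000 / 1.2500 = 0.4000

0.40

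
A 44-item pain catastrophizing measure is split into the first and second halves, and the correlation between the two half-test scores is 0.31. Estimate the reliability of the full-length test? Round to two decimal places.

0.47

Each half is half the length of the full test, so the full test is n = 2 times a half.
r_full = 2r_hh / (1 + r_hh) = 2 × 0.31 / (1 + 0.31)
       = 0.6200 / 1.3100 = 0.4733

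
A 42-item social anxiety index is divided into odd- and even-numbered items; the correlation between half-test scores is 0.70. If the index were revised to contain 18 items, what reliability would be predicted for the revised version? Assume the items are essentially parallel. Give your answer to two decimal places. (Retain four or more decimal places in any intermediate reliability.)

0.67

Full-test reliability from the split-half r: r_full = 2(0.70)/(1 + 0.70) = 0.8235
Then adjust to 18 items: n = 18/42 = 0.4286
r_new = n·r_full / (1 + (n − 1)·r_full) = 0.3530 / 0.5295 ≈ 0.6667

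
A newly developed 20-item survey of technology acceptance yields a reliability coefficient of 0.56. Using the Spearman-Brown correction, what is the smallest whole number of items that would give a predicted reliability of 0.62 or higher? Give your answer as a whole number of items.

26

Spearman-Brown solved for the length factor n:
n = r_target (1 − r_old) / [ r_old (1 − r_target) ]
n = 0.62(1 − 0.56) / [0.56(1 − 0.62)]
  = 0.2728 / 0.2128 = 1.2820
So the test needs 1.2820 × 20 ≈ 25.64 items; rounding up, 26.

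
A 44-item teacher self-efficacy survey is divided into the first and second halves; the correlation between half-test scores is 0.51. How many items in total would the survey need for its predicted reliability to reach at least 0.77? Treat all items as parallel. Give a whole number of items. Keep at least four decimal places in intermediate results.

Corrected full-test reliability: r_full = 2 × 0.51 / (1 + 0.51) ≈ 0.6755
Solve Spearman-Brown for n: n = 0.77(1 − 0.6755) / [0.6755(1 − 0.77)] = 1.6082
Items = 1.6082 × 44 ≈ 70.76 → 71

71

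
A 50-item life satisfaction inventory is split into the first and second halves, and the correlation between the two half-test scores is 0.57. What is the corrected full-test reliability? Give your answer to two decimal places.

0.73

Each half is half the length of the full test, so the full test is n = 2 times a half.
r_full = 2(0.57) / (1 + 0.57)
       = 1.1400 / 1.5700 = 0.7261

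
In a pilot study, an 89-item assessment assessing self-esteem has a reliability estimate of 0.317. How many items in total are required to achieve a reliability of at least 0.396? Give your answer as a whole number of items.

Spearman-Brown solved for the length factor n:
n = r*(1 − r) / [ r (1 − r*) ]
n = [0.396 × 0.683] / [0.317 × 0.604]
  = 0.270468 / 0.191468 = 1.4126
1.4126 × 89 = 125.72 → 126 items

126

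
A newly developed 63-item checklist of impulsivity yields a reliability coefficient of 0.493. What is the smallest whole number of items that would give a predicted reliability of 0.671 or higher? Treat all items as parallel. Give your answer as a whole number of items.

Rearranging the Spearman-Brown formula for n,
n = r*(1 − r) / [ r (1 − r*) ]
n = 0.671(1 − 0.493) / [0.493(1 − 0.671)]
n = 0.340197 / 0.162197 ≈ 2.0974
2.0974 × 63 = 132.14 → 133 items

133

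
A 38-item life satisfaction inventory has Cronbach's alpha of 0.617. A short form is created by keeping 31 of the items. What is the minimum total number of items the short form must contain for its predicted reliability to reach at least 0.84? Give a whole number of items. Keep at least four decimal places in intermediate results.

Short-form reliability: n = 31/38 = 0.8158; r_31 = n·r/(1+(n−1)r) ≈ 0.5679
Length factor from the short form to reach 0.84: n' = 0.84(1 − 0.5679) / [0.5679(1 − 0.84)] ≈ 3.9946
Total items = 3.9946 × 31 = 123.83, rounded up to 124.

124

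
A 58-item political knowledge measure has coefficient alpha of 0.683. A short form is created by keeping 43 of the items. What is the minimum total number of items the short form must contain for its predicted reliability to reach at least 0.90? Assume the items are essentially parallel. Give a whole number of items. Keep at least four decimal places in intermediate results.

Short-form reliability: n = 43/58 = 0.7414; r_43 = n·r/(1+(n−1)r) ≈ 0.6150
Then solve for n' with r_old = 0.6150, r_target = 0.90: n' = 0.90(1 − 0.6150)/[0.6150(1 − 0.90)] = 5.6341
Total items = 5.6341 × 43 = 242.27, rounded up to 243.

243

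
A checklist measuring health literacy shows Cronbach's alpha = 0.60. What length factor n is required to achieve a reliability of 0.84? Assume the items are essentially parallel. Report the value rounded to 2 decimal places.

Spearman-Brown solved for the length factor n:
n = r*(1 − r) / [ r (1 − r*) ]
n = 0.84 × (1 − 0.60) / [ 0.60 × (1 − 0.84) ]
  = 0.3360 / 0.0960 = 3.5000

3.50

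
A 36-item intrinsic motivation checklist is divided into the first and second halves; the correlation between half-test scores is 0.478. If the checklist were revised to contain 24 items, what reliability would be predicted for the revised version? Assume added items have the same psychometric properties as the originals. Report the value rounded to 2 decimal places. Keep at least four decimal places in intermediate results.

Full-test reliability from the split-half r: r_full = 2(0.478)/(1 + 0.478) = 0.6468
Length factor from 36 to 24 items: n = 24/36 = 0.6667
r_new = n·r_full / (1 + (n − 1)·r_full) = 0.4312 / 0.7844 ≈ 0.5497

0.55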